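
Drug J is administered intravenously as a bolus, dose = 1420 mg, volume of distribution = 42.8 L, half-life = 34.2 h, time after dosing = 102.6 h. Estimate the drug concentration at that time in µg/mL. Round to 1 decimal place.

C₀ = Dose / Vd = 1420 / 42.8 = 33.18 mg/L
k = ln2 / t½ = 0.693147 / 34.2 = 0.02027 h⁻¹
t / t½ = 102.6 / 34.2 = 3 half-lives
C = C₀ × (1/2)^3 = 33.18 × 0.1250 = 4.148 mg/L
(4.148 mg/L = 4.148 µg/mL)

4.1 µg/mL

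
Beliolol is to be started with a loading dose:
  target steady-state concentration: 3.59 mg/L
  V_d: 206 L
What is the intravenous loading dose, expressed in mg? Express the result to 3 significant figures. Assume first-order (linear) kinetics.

740 mg

LD = Css × Vd = 3.59 × 206 = 739.5 mg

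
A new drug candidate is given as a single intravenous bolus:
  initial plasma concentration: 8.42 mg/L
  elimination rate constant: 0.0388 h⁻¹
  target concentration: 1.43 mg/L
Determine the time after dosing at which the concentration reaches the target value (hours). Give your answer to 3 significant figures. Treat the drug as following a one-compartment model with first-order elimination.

45.7 h

t = ln(C₀ / C) / k = ln(8.420 / 1.43) / 0.03880
  = ln(5.888) / 0.03880 = 1.773 / 0.03880 = 45.70 h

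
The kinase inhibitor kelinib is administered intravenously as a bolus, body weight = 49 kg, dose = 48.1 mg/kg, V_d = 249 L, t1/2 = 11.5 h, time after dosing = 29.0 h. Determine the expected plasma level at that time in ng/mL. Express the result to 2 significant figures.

1600 ng/mL

Total dose = 48.1 × 49 = 2357 mg
C₀ = Dose / Vd = 2357 / 249 = 9.466 mg/L
k = ln2 / t½ = 0.693147 / 11.5 = 0.06027 h⁻¹
C = C₀ · e^(−k·t) = 9.466 × e^(−0.06027 × 29.0)
  = 9.466 × 0.1742 = 1.649 mg/L
Convert: 1.649 mg/L × 1000 = 1649 ng/mL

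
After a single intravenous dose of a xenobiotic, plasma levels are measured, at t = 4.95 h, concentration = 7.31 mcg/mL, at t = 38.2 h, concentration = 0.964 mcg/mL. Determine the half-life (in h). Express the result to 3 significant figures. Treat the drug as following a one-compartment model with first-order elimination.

k = ln(C₁/C₂) / (t₂ − t₁) = ln(7.31/0.964) / (38.2 − 4.95)
  = 2.026 / 33.25 = 0.06093 h⁻¹
t½ = ln2 / k = 0.693147 / 0.06093 = 11.38 h

11.4 h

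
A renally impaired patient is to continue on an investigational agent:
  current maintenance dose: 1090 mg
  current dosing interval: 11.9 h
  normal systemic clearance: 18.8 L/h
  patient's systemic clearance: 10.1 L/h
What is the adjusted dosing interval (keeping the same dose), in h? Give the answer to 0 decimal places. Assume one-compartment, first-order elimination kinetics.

To keep the same average steady-state level, dosing rate must scale with clearance.
CL ratio = 10.1 / 18.8 = 0.5372
New interval (same dose) = 11.9 / 0.5372 = 22.15 h

22 h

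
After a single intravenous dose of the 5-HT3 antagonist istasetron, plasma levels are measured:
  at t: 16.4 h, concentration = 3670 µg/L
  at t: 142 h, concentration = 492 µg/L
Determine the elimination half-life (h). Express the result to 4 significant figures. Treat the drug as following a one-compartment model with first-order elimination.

43.32 h

k = ln(C₁/C₂) / (t₂ − t₁) = ln(3670/492) / (142 − 16.4)
  = 2.009 / 125.6 = 0.01600 h⁻¹
t½ = ln2 / k = 0.693147 / 0.01600 = 43.32 h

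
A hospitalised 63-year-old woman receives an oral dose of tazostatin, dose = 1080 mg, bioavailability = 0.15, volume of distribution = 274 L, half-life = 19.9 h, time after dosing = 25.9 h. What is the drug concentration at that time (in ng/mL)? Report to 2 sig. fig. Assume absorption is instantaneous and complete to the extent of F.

Amount reaching circulation = F × Dose = 0.15 × 1080 = 162.0 mg
C₀ = F·Dose / Vd = 162.0 / 274 = 0.5912 mg/L
k = ln2 / t½ = 0.693147 / 19.9 = 0.03483 h⁻¹
C = C₀ · e^(−k·t) = 0.5912 × e^(−0.03483 × 25.9)
  = 0.5912 × 0.4057 = 0.2398 mg/L
Convert: 0.2398 mg/L × 1000 = 239.8 ng/mL

240 ng/mL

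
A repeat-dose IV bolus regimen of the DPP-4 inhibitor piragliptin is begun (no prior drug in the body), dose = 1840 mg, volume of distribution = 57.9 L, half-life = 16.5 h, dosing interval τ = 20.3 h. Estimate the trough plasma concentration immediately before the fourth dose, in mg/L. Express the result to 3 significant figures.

21.8 mg/L

C₀ per dose = Dose / Vd = 1840 / 57.9 = 31.78 mg/L
k = ln2 / t½ = 0.693147 / 16.5 = 0.04201 h⁻¹
Fraction remaining after one interval: r = e^(−kτ) = e^(−0.04201 × 20.3) = 0.4262
Before dose 4, 3 doses have been given (aged 1τ, 2τ, 3τ).
C_trough = C₀ × (r + r² + … + r^3) = C₀ × r(1−r^3)/(1−r)
        = 31.78 × 0.4262 × (1 − 0.07742) / (1 − 0.4262) = 21.78 mg/L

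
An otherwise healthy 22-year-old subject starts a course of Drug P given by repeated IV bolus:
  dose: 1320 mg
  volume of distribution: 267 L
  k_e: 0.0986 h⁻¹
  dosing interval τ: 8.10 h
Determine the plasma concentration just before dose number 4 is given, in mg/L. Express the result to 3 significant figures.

C₀ per dose = Dose / Vd = 1320 / 267 = 4.944 mg/L
Fraction remaining after one interval: r = e^(−kτ) = e^(−0.09860 × 8.10) = 0.4499
Before dose 4, 3 doses have been given (aged 1τ, 2τ, 3τ).
C_trough = C₀ × (r + r² + … + r^3) = C₀ × r(1−r^3)/(1−r)
        = 4.944 × 0.4499 × (1 − 0.09106) / (1 − 0.4499) = 3.675 mg/L

3.68 mg/L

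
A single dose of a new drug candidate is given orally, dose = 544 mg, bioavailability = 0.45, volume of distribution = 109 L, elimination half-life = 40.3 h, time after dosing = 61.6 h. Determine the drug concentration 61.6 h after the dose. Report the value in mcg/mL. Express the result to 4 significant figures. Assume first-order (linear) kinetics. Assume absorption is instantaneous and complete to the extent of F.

0.7785 mcg/mL

Amount reaching circulation = F × Dose = 0.45 × 544.0 = 244.8 mg
C₀ = F·Dose / Vd = 244.8 / 109 = 2.246 mg/L
k = ln2 / t½ = 0.693147 / 40.3 = 0.01720 h⁻¹
C = C₀ · e^(−k·t) = 2.246 × e^(−0.01720 × 61.6)
  = 2.246 × 0.3466 = 0.7785 mg/L
(0.7785 mg/L = 0.7785 mcg/mL)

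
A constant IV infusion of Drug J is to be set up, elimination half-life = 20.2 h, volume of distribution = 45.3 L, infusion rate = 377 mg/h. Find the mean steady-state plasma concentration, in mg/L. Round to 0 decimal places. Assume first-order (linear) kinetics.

243 mg/L

k = ln2 / t½ = 0.693147 / 20.2 = 0.03431 h⁻¹
CL = k × Vd = 0.03431 × 45.3 = 1.554 L/h
At steady state Css = R₀ / CL = 377 / 1.554 = 242.6 mg/L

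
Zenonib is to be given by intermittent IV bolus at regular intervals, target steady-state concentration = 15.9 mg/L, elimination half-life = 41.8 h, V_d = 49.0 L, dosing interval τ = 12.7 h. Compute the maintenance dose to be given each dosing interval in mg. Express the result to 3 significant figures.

k = ln2 / t½ = 0.693147 / 41.8 = 0.01658 h⁻¹
CL = k × Vd = 0.01658 × 49.0 = 0.8124 L/h
At steady state, Dose/τ = Css × CL.
Dose = Css × CL × τ = 15.9 × 0.8124 × 12.7 = 164.0 mg

164 mg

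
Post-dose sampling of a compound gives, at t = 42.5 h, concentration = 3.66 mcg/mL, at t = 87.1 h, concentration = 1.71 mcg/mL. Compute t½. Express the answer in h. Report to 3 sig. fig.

40.6 h

k = ln(C₁/C₂) / (t₂ − t₁) = ln(3.66/1.71) / (87.1 − 42.5)
  = 0.7610 / 44.60 = 0.01706 h⁻¹
t½ = ln2 / k = 0.693147 / 0.01706 = 40.63 h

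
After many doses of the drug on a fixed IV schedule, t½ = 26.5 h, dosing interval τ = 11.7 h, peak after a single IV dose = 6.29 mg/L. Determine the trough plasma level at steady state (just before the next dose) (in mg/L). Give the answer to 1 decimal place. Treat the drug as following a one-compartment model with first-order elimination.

17.6 mg/L

k = ln2 / t½ = 0.693147 / 26.5 = 0.02616 h⁻¹
e^(−kτ) = e^(−0.02616 × 11.7) = 0.7363
Accumulation ratio R = 1 / (1 − e^(−kτ)) = 1 / (1 − 0.7363) = 3.792
Steady-state trough = C₀ × R × e^(−kτ) = 6.29 × 3.792 × 0.7363 = 17.56 mg/L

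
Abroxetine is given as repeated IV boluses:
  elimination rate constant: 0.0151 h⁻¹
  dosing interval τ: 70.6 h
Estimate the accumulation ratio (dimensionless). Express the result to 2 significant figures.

e^(−kτ) = e^(−0.01510 × 70.6) = 0.3444
Accumulation ratio R = 1 / (1 − e^(−kτ)) = 1 / (1 − 0.3444) = 1.525

1.5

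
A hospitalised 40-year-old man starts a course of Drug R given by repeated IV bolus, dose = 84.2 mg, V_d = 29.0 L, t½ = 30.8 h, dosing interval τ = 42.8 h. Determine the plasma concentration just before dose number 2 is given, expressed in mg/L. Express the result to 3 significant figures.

1.11 mg/L

C₀ per dose = Dose / Vd = 84.2 / 29.0 = 2.903 mg/L
k = ln2 / t½ = 0.693147 / 30.8 = 0.02250 h⁻¹
Fraction remaining after one interval: r = e^(−kτ) = e^(−0.02250 × 42.8) = 0.3817
Before dose 2, 1 dose has been given (aged 1τ).
C_trough = C₀ × r = 2.903 × 0.3817 = 1.108 mg/L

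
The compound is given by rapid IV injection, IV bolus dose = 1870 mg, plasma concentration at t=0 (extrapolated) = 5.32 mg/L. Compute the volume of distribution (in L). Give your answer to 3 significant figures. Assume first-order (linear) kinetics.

Vd = Dose / C₀ = 1870 / 5.32 = 351.5 L

352 L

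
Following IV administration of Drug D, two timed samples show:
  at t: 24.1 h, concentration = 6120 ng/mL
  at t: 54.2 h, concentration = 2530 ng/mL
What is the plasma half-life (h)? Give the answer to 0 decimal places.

24 h

k = ln(C₁/C₂) / (t₂ − t₁) = ln(6120/2530) / (54.2 − 24.1)
  = 0.8833 / 30.10 = 0.02935 h⁻¹
t½ = ln2 / k = 0.693147 / 0.02935 = 23.62 h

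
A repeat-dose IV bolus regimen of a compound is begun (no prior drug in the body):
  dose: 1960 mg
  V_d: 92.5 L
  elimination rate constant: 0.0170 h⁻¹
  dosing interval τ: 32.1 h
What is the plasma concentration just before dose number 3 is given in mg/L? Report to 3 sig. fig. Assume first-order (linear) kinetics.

19.4 mg/L

C₀ per dose = Dose / Vd = 1960 / 92.5 = 21.19 mg/L
Fraction remaining after one interval: r = e^(−kτ) = e^(−0.01700 × 32.1) = 0.5794
Before dose 3, 2 doses have been given (aged 1τ, 2τ).
C_trough = C₀ × (r + r²) = 21.19 × (0.5794 + 0.3357) = 19.39 mg/L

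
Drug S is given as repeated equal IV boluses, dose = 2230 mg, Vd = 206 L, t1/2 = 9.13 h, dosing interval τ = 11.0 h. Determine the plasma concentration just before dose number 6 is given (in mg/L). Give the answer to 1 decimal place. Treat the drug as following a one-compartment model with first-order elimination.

C₀ per dose = Dose / Vd = 2230 / 206 = 10.83 mg/L
k = ln2 / t½ = 0.693147 / 9.13 = 0.07592 h⁻¹
Fraction remaining after one interval: r = e^(−kτ) = e^(−0.07592 × 11.0) = 0.4338
Before dose 6, 5 doses have been given (aged 1τ, 2τ, 3τ, 4τ, 5τ).
C_trough = C₀ × (r + r² + … + r^5) = C₀ × r(1−r^5)/(1−r)
        = 10.83 × 0.4338 × (1 − 0.01536) / (1 − 0.4338) = 8.170 mg/L

8.2 mg/L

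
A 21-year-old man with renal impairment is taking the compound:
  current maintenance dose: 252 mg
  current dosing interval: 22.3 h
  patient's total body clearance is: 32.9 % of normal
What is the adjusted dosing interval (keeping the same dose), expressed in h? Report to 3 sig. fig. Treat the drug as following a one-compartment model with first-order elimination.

67.8 h

To keep the same average steady-state level, dosing rate must scale with clearance.
CL ratio = 32.9 / 100 = 0.3290
New interval (same dose) = 22.3 / 0.3290 = 67.78 h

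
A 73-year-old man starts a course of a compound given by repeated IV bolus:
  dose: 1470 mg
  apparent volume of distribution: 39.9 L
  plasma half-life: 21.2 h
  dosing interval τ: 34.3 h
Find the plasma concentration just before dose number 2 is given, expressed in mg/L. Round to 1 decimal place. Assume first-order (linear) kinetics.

C₀ per dose = Dose / Vd = 1470 / 39.9 = 36.84 mg/L
k = ln2 / t½ = 0.693147 / 21.2 = 0.03270 h⁻¹
Fraction remaining after one interval: r = e^(−kτ) = e^(−0.03270 × 34.3) = 0.3258
Before dose 2, 1 dose has been given (aged 1τ).
C_trough = C₀ × r = 36.84 × 0.3258 = 12.00 mg/L

12.0 mg/L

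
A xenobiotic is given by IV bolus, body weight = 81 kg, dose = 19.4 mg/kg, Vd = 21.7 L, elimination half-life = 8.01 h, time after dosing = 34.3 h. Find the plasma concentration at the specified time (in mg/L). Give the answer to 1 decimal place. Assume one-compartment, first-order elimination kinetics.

Total dose = 19.4 × 81 = 1571 mg
C₀ = Dose / Vd = 1571 / 21.7 = 72.40 mg/L
k = ln2 / t½ = 0.693147 / 8.01 = 0.08654 h⁻¹
C = C₀ · e^(−k·t) = 72.40 × e^(−0.08654 × 34.3)
  = 72.40 × 0.05139 = 3.721 mg/L

3.7 mg/L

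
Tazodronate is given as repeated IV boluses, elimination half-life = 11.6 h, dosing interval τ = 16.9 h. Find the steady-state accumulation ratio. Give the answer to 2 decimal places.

k = ln2 / t½ = 0.693147 / 11.6 = 0.05975 h⁻¹
e^(−kτ) = e^(−0.05975 × 16.9) = 0.3643
Accumulation ratio R = 1 / (1 − e^(−kτ)) = 1 / (1 − 0.3643) = 1.573

1.57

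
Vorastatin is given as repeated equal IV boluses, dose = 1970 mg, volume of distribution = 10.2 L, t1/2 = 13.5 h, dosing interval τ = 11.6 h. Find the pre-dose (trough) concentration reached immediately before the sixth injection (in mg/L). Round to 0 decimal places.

C₀ per dose = Dose / Vd = 1970 / 10.2 = 193.1 mg/L
k = ln2 / t½ = 0.693147 / 13.5 = 0.05134 h⁻¹
Fraction remaining after one interval: r = e^(−kτ) = e^(−0.05134 × 11.6) = 0.5513
Before dose 6, 5 doses have been given (aged 1τ, 2τ, 3τ, 4τ, 5τ).
C_trough = C₀ × (r + r² + … + r^5) = C₀ × r(1−r^5)/(1−r)
        = 193.1 × 0.5513 × (1 − 0.05093) / (1 − 0.5513) = 225.2 mg/L

225 mg/L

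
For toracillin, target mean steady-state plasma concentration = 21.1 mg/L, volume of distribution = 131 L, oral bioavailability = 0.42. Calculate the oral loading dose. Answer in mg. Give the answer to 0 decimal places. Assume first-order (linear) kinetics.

6581 mg

LD = Css × Vd / F = 21.1 × 131 / 0.42 = 6581 mg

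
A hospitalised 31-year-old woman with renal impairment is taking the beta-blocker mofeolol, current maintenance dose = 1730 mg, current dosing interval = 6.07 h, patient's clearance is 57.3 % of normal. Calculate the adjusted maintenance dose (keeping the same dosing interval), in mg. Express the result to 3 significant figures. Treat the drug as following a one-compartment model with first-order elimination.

To keep the same average steady-state level, dosing rate must scale with clearance.
CL ratio = 57.3 / 100 = 0.5730
New dose (same interval) = 1730 × 0.5730 = 991.3 mg

991 mg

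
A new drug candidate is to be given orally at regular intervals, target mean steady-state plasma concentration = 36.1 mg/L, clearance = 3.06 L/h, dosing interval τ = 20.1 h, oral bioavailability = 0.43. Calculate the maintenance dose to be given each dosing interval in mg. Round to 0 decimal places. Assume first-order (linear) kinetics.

5164 mg

At steady state, F × (Dose/τ) = Css × CL.
Dose = Css × CL × τ / F = 36.1 × 3.060 × 20.1 / 0.43 = 5164 mg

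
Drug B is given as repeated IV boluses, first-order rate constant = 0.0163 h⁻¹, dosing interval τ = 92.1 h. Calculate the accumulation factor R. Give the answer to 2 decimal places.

e^(−kτ) = e^(−0.01630 × 92.1) = 0.2229
Accumulation ratio R = 1 / (1 − e^(−kτ)) = 1 / (1 − 0.2229) = 1.287

1.29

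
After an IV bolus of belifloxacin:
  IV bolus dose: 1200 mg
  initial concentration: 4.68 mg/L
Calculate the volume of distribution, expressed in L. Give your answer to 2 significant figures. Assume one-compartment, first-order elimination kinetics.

260 L

Vd = Dose / C₀ = 1200 / 4.68 = 256.4 L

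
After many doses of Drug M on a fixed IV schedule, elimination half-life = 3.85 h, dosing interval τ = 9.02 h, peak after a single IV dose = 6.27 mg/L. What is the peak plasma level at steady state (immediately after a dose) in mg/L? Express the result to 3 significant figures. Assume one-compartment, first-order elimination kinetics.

k = ln2 / t½ = 0.693147 / 3.85 = 0.1800 h⁻¹
e^(−kτ) = e^(−0.1800 × 9.02) = 0.1972
Accumulation ratio R = 1 / (1 − e^(−kτ)) = 1 / (1 − 0.1972) = 1.246
Steady-state peak = C₀ × R = 6.27 × 1.246 = 7.812 mg/L

7.81 mg/L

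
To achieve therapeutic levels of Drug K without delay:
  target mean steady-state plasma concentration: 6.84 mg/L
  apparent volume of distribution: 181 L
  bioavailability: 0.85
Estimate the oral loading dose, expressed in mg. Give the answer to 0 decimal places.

1457 mg

LD = Css × Vd / F = 6.84 × 181 / 0.85 = 1457 mg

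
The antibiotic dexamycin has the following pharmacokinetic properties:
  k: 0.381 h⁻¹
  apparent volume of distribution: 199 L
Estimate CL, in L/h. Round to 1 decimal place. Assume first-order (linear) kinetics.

CL = k × Vd = 0.381 × 199 = 75.82 L/h

75.8 L/h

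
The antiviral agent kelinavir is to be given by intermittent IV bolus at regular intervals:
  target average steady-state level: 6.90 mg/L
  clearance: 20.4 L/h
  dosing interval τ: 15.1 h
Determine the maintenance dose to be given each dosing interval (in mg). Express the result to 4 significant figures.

2125 mg

At steady state, Dose/τ = Css × CL.
Dose = Css × CL × τ = 6.90 × 20.40 × 15.1 = 2125 mg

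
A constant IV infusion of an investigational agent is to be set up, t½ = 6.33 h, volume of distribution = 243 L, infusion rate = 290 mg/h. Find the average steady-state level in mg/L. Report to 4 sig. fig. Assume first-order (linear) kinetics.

k = ln2 / t½ = 0.693147 / 6.33 = 0.1095 h⁻¹
CL = k × Vd = 0.1095 × 243 = 26.61 L/h
At steady state Css = R₀ / CL = 290 / 26.61 = 10.90 mg/L

10.90 mg/L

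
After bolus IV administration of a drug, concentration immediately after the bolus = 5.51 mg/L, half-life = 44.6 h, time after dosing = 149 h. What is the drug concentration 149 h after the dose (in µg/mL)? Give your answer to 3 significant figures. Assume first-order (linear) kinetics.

0.544 µg/mL

k = ln2 / t½ = 0.693147 / 44.6 = 0.01554 h⁻¹
C = C₀ · e^(−k·t) = 5.510 × e^(−0.01554 × 149)
  = 5.510 × 0.09872 = 0.5439 mg/L
(0.5439 mg/L = 0.5439 µg/mL)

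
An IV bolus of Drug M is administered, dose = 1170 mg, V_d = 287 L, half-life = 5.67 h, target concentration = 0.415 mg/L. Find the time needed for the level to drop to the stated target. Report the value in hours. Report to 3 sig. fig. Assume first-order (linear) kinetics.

18.7 h

C₀ = Dose / Vd = 1170 / 287 = 4.077 mg/L
k = ln2 / t½ = 0.693147 / 5.67 = 0.1222 h⁻¹
t = ln(C₀ / C) / k = ln(4.077 / 0.415) / 0.1222
  = ln(9.824) / 0.1222 = 2.285 / 0.1222 = 18.70 h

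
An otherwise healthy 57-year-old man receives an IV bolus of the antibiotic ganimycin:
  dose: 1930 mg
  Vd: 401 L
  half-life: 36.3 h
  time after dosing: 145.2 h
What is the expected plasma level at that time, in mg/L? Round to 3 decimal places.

C₀ = Dose / Vd = 1930 / 401 = 4.813 mg/L
k = ln2 / t½ = 0.693147 / 36.3 = 0.01909 h⁻¹
t / t½ = 145.2 / 36.3 = 4 half-lives
C = C₀ × (1/2)^4 = 4.813 × 0.06250 = 0.3008 mg/L

0.301 mg/L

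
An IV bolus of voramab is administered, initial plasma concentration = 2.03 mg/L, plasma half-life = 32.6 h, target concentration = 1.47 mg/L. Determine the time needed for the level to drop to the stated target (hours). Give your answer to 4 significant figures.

k = ln2 / t½ = 0.693147 / 32.6 = 0.02126 h⁻¹
t = ln(C₀ / C) / k = ln(2.030 / 1.47) / 0.02126
  = ln(1.381) / 0.02126 = 0.3228 / 0.02126 = 15.18 h

15.18 h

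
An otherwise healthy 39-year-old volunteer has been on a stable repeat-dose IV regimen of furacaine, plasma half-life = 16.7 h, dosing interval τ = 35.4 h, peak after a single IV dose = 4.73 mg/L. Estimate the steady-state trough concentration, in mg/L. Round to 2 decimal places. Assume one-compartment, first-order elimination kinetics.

k = ln2 / t½ = 0.693147 / 16.7 = 0.04151 h⁻¹
e^(−kτ) = e^(−0.04151 × 35.4) = 0.2301
Accumulation ratio R = 1 / (1 − e^(−kτ)) = 1 / (1 − 0.2301) = 1.299
Steady-state trough = C₀ × R × e^(−kτ) = 4.73 × 1.299 × 0.2301 = 1.414 mg/L

1.41 mg/L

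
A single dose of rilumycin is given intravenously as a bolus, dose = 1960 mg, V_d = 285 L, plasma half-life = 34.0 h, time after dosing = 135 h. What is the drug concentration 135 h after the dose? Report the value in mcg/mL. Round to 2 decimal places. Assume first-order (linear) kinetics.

0.44 mcg/mL

C₀ = Dose / Vd = 1960 / 285 = 6.877 mg/L
k = ln2 / t½ = 0.693147 / 34.0 = 0.02039 h⁻¹
C = C₀ · e^(−k·t) = 6.877 × e^(−0.02039 × 135)
  = 6.877 × 0.06376 = 0.4385 mg/L
(0.4385 mg/L = 0.4385 mcg/mL)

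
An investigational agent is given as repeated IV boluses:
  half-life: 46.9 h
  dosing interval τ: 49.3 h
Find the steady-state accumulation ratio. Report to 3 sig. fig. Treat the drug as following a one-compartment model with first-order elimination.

1.93

k = ln2 / t½ = 0.693147 / 46.9 = 0.01478 h⁻¹
e^(−kτ) = e^(−0.01478 × 49.3) = 0.4826
Accumulation ratio R = 1 / (1 − e^(−kτ)) = 1 / (1 − 0.4826) = 1.933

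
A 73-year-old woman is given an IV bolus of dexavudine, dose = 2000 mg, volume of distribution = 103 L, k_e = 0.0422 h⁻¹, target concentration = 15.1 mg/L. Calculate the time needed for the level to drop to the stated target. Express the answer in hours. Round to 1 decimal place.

6.0 h

C₀ = Dose / Vd = 2000 / 103 = 19.42 mg/L
t = ln(C₀ / C) / k = ln(19.42 / 15.1) / 0.04220
  = ln(1.286) / 0.04220 = 0.2515 / 0.04220 = 5.960 h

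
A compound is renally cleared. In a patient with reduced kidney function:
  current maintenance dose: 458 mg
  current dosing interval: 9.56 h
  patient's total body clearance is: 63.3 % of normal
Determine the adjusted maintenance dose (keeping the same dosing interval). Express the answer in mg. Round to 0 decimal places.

To keep the same average steady-state level, dosing rate must scale with clearance.
CL ratio = 63.3 / 100 = 0.6330
New dose (same interval) = 458 × 0.6330 = 289.9 mg

290 mg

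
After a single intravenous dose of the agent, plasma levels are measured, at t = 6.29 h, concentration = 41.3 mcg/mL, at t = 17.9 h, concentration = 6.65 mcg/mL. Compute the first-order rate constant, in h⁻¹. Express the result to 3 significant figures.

k = ln(C₁/C₂) / (t₂ − t₁) = ln(41.3/6.65) / (17.9 − 6.29)
  = 1.826 / 11.61 = 0.1573 h⁻¹

0.157 h⁻¹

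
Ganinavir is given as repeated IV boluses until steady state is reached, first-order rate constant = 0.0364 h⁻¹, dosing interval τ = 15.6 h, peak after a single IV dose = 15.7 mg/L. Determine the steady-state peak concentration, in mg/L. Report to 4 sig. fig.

36.24 mg/L

e^(−kτ) = e^(−0.03640 × 15.6) = 0.5667
Accumulation ratio R = 1 / (1 − e^(−kτ)) = 1 / (1 − 0.5667) = 2.308
Steady-state peak = C₀ × R = 15.7 × 2.308 = 36.24 mg/L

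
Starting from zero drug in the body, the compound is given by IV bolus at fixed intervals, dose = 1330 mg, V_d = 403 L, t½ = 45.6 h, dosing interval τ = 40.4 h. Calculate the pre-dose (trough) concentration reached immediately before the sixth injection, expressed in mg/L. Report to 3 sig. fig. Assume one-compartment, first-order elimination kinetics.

C₀ per dose = Dose / Vd = 1330 / 403 = 3.300 mg/L
k = ln2 / t½ = 0.693147 / 45.6 = 0.01520 h⁻¹
Fraction remaining after one interval: r = e^(−kτ) = e^(−0.01520 × 40.4) = 0.5411
Before dose 6, 5 doses have been given (aged 1τ, 2τ, 3τ, 4τ, 5τ).
C_trough = C₀ × (r + r² + … + r^5) = C₀ × r(1−r^5)/(1−r)
        = 3.300 × 0.5411 × (1 − 0.04639) / (1 − 0.5411) = 3.711 mg/L

3.71 mg/L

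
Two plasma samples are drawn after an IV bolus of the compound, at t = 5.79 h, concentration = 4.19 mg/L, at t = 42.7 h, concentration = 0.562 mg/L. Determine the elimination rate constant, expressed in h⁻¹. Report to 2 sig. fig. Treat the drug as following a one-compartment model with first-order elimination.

k = ln(C₁/C₂) / (t₂ − t₁) = ln(4.19/0.562) / (42.7 − 5.79)
  = 2.009 / 36.91 = 0.05443 h⁻¹

0.054 h⁻¹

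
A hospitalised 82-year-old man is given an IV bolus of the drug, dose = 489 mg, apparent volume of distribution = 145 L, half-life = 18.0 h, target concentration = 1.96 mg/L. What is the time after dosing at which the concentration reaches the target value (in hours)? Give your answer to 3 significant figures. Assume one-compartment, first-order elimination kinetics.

14.1 h

C₀ = Dose / Vd = 489.0 / 145 = 3.372 mg/L
k = ln2 / t½ = 0.693147 / 18.0 = 0.03851 h⁻¹
t = ln(C₀ / C) / k = ln(3.372 / 1.96) / 0.03851
  = ln(1.720) / 0.03851 = 0.5423 / 0.03851 = 14.08 h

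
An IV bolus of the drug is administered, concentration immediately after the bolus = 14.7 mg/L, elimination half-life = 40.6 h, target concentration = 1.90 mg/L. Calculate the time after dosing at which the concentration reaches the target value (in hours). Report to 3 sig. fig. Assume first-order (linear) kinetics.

120 h

k = ln2 / t½ = 0.693147 / 40.6 = 0.01707 h⁻¹
t = ln(C₀ / C) / k = ln(14.70 / 1.90) / 0.01707
  = ln(7.737) / 0.01707 = 2.046 / 0.01707 = 119.9 h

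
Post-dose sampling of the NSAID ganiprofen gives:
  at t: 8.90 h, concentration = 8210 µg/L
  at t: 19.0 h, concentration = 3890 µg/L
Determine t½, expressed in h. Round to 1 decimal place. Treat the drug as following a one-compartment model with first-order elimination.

k = ln(C₁/C₂) / (t₂ − t₁) = ln(8210/3890) / (19.0 − 8.90)
  = 0.7469 / 10.10 = 0.07395 h⁻¹
t½ = ln2 / k = 0.693147 / 0.07395 = 9.373 h

9.4 h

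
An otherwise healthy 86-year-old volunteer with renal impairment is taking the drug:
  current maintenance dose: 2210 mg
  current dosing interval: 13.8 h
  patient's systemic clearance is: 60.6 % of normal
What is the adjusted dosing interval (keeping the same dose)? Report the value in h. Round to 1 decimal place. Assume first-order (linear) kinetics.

To keep the same average steady-state level, dosing rate must scale with clearance.
CL ratio = 60.6 / 100 = 0.6060
New interval (same dose) = 13.8 / 0.6060 = 22.77 h

22.8 h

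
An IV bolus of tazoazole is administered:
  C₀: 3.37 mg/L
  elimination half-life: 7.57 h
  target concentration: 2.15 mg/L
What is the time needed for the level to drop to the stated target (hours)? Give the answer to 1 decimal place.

k = ln2 / t½ = 0.693147 / 7.57 = 0.09156 h⁻¹
t = ln(C₀ / C) / k = ln(3.370 / 2.15) / 0.09156
  = ln(1.567) / 0.09156 = 0.4492 / 0.09156 = 4.906 h

4.9 h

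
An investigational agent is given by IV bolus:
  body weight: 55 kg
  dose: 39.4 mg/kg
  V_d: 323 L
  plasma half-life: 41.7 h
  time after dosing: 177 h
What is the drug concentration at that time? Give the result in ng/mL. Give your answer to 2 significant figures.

350 ng/mL

Total dose = 39.4 × 55 = 2167 mg
C₀ = Dose / Vd = 2167 / 323 = 6.709 mg/L
k = ln2 / t½ = 0.693147 / 41.7 = 0.01662 h⁻¹
C = C₀ · e^(−k·t) = 6.709 × e^(−0.01662 × 177)
  = 6.709 × 0.05277 = 0.3540 mg/L
Convert: 0.3540 mg/L × 1000 = 354.0 ng/mL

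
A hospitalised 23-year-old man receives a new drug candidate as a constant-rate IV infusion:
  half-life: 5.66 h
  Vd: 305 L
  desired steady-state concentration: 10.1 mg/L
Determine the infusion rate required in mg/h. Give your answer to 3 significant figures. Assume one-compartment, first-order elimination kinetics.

k = ln2 / t½ = 0.693147 / 5.66 = 0.1225 h⁻¹
CL = k × Vd = 0.1225 × 305 = 37.36 L/h
At steady state, infusion rate R₀ = Css × CL = 10.1 × 37.36 = 377.3 mg/h

377 mg/h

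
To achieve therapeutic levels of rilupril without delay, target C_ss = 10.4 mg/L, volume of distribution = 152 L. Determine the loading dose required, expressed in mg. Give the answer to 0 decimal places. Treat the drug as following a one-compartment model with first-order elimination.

LD = Css × Vd = 10.4 × 152 = 1581 mg

1581 mg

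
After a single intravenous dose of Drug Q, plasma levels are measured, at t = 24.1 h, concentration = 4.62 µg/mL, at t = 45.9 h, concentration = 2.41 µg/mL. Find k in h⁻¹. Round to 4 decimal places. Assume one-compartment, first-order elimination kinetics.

k = ln(C₁/C₂) / (t₂ − t₁) = ln(4.62/2.41) / (45.9 − 24.1)
  = 0.6508 / 21.80 = 0.02985 h⁻¹

0.0299 h⁻¹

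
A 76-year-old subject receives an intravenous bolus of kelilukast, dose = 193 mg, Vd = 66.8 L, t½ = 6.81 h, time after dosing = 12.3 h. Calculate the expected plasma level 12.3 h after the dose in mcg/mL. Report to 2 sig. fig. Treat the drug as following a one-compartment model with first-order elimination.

0.83 mcg/mL

C₀ = Dose / Vd = 193.0 / 66.8 = 2.889 mg/L
k = ln2 / t½ = 0.693147 / 6.81 = 0.1018 h⁻¹
C = C₀ · e^(−k·t) = 2.889 × e^(−0.1018 × 12.3)
  = 2.889 × 0.2859 = 0.8260 mg/L
(0.8260 mg/L = 0.8260 mcg/mL)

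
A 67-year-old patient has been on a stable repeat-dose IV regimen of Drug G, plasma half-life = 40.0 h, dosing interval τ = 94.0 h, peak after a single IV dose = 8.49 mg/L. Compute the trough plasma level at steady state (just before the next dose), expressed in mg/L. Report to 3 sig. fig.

k = ln2 / t½ = 0.693147 / 40.0 = 0.01733 h⁻¹
e^(−kτ) = e^(−0.01733 × 94.0) = 0.1961
Accumulation ratio R = 1 / (1 − e^(−kτ)) = 1 / (1 − 0.1961) = 1.244
Steady-state trough = C₀ × R × e^(−kτ) = 8.49 × 1.244 × 0.1961 = 2.071 mg/L

2.07 mg/L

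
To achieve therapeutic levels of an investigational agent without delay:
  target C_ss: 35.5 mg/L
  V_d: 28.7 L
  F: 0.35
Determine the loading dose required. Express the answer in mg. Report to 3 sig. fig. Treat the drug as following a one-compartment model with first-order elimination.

2910 mg

LD = Css × Vd / F = 35.5 × 28.7 / 0.35 = 2911 mg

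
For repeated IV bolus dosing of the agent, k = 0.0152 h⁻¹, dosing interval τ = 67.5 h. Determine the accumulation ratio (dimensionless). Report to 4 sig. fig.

1.559

e^(−kτ) = e^(−0.01520 × 67.5) = 0.3584
Accumulation ratio R = 1 / (1 − e^(−kτ)) = 1 / (1 − 0.3584) = 1.559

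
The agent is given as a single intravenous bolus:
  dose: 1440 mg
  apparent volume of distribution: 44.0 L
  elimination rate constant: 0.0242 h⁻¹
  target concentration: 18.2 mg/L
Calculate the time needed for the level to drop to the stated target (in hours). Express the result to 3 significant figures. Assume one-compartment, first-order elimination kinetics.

C₀ = Dose / Vd = 1440 / 44.0 = 32.73 mg/L
t = ln(C₀ / C) / k = ln(32.73 / 18.2) / 0.02420
  = ln(1.798) / 0.02420 = 0.5867 / 0.02420 = 24.24 h

24.2 h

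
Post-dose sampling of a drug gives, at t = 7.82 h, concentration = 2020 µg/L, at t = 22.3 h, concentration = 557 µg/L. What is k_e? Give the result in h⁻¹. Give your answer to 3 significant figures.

k = ln(C₁/C₂) / (t₂ − t₁) = ln(2020/557) / (22.3 − 7.82)
  = 1.288 / 14.48 = 0.08895 h⁻¹

0.0890 h⁻¹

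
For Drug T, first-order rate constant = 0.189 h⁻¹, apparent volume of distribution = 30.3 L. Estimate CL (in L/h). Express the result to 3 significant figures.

5.73 L/h

CL = k × Vd = 0.189 × 30.3 = 5.727 L/h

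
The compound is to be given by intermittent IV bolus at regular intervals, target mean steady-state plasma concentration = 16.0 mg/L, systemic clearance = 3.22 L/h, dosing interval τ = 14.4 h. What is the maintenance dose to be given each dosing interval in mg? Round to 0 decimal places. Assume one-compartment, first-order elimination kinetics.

At steady state, Dose/τ = Css × CL.
Dose = Css × CL × τ = 16.0 × 3.220 × 14.4 = 741.9 mg

742 mg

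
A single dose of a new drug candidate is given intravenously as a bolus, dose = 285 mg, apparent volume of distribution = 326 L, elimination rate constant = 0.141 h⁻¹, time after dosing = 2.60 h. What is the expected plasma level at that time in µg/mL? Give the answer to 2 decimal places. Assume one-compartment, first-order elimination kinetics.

0.61 µg/mL

C₀ = Dose / Vd = 285.0 / 326 = 0.8742 mg/L
C = C₀ · e^(−k·t) = 0.8742 × e^(−0.1410 × 2.60)
  = 0.8742 × 0.6931 = 0.6059 mg/L
(0.6059 mg/L = 0.6059 µg/mL)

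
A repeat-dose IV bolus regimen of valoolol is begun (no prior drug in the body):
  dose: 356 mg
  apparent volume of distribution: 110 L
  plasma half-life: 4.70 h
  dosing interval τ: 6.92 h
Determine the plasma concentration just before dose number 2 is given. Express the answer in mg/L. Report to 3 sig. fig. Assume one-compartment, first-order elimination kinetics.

C₀ per dose = Dose / Vd = 356 / 110 = 3.236 mg/L
k = ln2 / t½ = 0.693147 / 4.70 = 0.1475 h⁻¹
Fraction remaining after one interval: r = e^(−kτ) = e^(−0.1475 × 6.92) = 0.3603
Before dose 2, 1 dose has been given (aged 1τ).
C_trough = C₀ × r = 3.236 × 0.3603 = 1.166 mg/L

1.17 mg/L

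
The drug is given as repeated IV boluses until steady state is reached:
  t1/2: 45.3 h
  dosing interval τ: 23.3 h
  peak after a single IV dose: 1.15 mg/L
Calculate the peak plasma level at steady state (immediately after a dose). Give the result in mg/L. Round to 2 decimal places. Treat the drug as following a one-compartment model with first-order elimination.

k = ln2 / t½ = 0.693147 / 45.3 = 0.01530 h⁻¹
e^(−kτ) = e^(−0.01530 × 23.3) = 0.7001
Accumulation ratio R = 1 / (1 − e^(−kτ)) = 1 / (1 − 0.7001) = 3.334
Steady-state peak = C₀ × R = 1.15 × 3.334 = 3.834 mg/L

3.83 mg/L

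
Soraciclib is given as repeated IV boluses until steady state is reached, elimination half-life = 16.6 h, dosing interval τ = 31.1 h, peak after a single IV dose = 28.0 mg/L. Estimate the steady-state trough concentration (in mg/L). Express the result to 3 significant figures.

10.5 mg/L

k = ln2 / t½ = 0.693147 / 16.6 = 0.04176 h⁻¹
e^(−kτ) = e^(−0.04176 × 31.1) = 0.2729
Accumulation ratio R = 1 / (1 − e^(−kτ)) = 1 / (1 − 0.2729) = 1.375
Steady-state trough = C₀ × R × e^(−kτ) = 28.0 × 1.375 × 0.2729 = 10.51 mg/L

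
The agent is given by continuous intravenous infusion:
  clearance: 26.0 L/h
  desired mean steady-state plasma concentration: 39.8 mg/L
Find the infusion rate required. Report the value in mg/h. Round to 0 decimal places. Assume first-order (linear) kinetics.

At steady state, infusion rate R₀ = Css × CL = 39.8 × 26.00 = 1035 mg/h

1035 mg/h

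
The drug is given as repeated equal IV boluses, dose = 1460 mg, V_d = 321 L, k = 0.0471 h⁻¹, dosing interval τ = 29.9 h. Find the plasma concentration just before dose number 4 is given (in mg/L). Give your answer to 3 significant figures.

C₀ per dose = Dose / Vd = 1460 / 321 = 4.548 mg/L
Fraction remaining after one interval: r = e^(−kτ) = e^(−0.04710 × 29.9) = 0.2446
Before dose 4, 3 doses have been given (aged 1τ, 2τ, 3τ).
C_trough = C₀ × (r + r² + … + r^3) = C₀ × r(1−r^3)/(1−r)
        = 4.548 × 0.2446 × (1 − 0.01463) / (1 − 0.2446) = 1.451 mg/L

1.45 mg/L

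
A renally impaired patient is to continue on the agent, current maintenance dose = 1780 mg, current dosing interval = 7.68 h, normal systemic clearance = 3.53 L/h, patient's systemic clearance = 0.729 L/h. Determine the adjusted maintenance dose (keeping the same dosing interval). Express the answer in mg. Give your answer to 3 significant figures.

368 mg

To keep the same average steady-state level, dosing rate must scale with clearance.
CL ratio = 0.729 / 3.53 = 0.2065
New dose (same interval) = 1780 × 0.2065 = 367.6 mg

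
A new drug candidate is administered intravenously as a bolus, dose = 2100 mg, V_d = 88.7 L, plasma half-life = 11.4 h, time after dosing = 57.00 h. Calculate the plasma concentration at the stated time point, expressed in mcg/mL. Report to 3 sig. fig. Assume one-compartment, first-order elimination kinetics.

C₀ = Dose / Vd = 2100 / 88.7 = 23.68 mg/L
k = ln2 / t½ = 0.693147 / 11.4 = 0.06080 h⁻¹
t / t½ = 57.00 / 11.4 = 5 half-lives
C = C₀ × (1/2)^5 = 23.68 × 0.03125 = 0.7400 mg/L
(0.7400 mg/L = 0.7400 mcg/mL)

0.740 mcg/mL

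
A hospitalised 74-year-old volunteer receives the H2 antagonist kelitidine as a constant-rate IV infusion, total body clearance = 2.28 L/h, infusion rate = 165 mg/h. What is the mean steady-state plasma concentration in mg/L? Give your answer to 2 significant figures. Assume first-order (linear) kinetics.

At steady state Css = R₀ / CL = 165 / 2.280 = 72.37 mg/L

72 mg/L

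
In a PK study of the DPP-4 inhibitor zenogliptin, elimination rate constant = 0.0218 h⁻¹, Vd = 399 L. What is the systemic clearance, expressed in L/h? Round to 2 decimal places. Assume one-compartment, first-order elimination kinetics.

CL = k × Vd = 0.0218 × 399 = 8.698 L/h

8.70 L/h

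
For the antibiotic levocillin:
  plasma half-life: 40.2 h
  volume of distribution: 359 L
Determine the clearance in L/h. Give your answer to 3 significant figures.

k = ln2 / t½ = 0.693147 / 40.2 = 0.01724 h⁻¹
CL = k × Vd = 0.01724 × 359 = 6.189 L/h

6.19 L/h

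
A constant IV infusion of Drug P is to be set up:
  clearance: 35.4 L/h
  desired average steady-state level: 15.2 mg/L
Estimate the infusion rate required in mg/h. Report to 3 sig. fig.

At steady state, infusion rate R₀ = Css × CL = 15.2 × 35.40 = 538.1 mg/h

538 mg/h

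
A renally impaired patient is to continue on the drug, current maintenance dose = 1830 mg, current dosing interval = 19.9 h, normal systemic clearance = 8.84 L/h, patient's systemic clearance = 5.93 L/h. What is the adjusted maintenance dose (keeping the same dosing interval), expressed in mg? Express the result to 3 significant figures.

1230 mg

To keep the same average steady-state level, dosing rate must scale with clearance.
CL ratio = 5.93 / 8.84 = 0.6708
New dose (same interval) = 1830 × 0.6708 = 1228 mg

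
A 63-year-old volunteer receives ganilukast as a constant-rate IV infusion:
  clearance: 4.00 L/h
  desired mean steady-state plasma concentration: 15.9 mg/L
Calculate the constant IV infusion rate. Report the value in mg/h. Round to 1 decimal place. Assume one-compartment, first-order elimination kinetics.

63.6 mg/h

At steady state, infusion rate R₀ = Css × CL = 15.9 × 4.000 = 63.60 mg/h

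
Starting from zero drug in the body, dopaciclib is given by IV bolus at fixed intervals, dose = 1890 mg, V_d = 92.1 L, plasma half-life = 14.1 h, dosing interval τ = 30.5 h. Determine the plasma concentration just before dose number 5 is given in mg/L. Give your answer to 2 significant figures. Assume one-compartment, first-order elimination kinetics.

5.9 mg/L

C₀ per dose = Dose / Vd = 1890 / 92.1 = 20.52 mg/L
k = ln2 / t½ = 0.693147 / 14.1 = 0.04916 h⁻¹
Fraction remaining after one interval: r = e^(−kτ) = e^(−0.04916 × 30.5) = 0.2233
Before dose 5, 4 doses have been given (aged 1τ, 2τ, 3τ, 4τ).
C_trough = C₀ × (r + r² + … + r^4) = C₀ × r(1−r^4)/(1−r)
        = 20.52 × 0.2233 × (1 − 0.002486) / (1 − 0.2233) = 5.885 mg/L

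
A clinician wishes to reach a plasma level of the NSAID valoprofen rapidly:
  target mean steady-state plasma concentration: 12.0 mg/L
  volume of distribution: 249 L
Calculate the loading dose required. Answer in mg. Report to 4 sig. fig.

2988 mg

LD = Css × Vd = 12.0 × 249 = 2988 mg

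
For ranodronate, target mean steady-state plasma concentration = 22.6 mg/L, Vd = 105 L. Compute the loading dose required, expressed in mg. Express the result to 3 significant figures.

LD = Css × Vd = 22.6 × 105 = 2373 mg

2370 mg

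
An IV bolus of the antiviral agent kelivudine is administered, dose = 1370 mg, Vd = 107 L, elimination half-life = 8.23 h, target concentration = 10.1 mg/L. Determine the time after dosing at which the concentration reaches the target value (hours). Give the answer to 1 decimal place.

2.8 h

C₀ = Dose / Vd = 1370 / 107 = 12.80 mg/L
k = ln2 / t½ = 0.693147 / 8.23 = 0.08422 h⁻¹
t = ln(C₀ / C) / k = ln(12.80 / 10.1) / 0.08422
  = ln(1.267) / 0.08422 = 0.2367 / 0.08422 = 2.810 h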